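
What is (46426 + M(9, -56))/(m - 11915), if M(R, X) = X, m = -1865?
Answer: -4637/1378 ≈ -3.3650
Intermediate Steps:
(46426 + M(9, -56))/(m - 11915) = (46426 - 56)/(-1865 - 11915) = 46370/(-13780) = 46370*(-1/13780) = -4637/1378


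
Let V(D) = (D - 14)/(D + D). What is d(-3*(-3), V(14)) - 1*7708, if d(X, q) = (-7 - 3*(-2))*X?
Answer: -7717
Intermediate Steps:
V(D) = (-14 + D)/(2*D) (V(D) = (-14 + D)/((2*D)) = (-14 + D)*(1/(2*D)) = (-14 + D)/(2*D))
d(X, q) = -X (d(X, q) = (-7 + 6)*X = -X)
d(-3*(-3), V(14)) - 1*7708 = -(-3)*(-3) - 1*7708 = -1*9 - 7708 = -9 - 7708 = -7717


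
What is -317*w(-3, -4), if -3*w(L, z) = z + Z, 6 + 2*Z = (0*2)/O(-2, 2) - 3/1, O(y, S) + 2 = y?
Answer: -5389/6 ≈ -898.17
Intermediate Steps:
O(y, S) = -2 + y
Z = -9/2 (Z = -3 + ((0*2)/(-2 - 2) - 3/1)/2 = -3 + (0/(-4) - 3*1)/2 = -3 + (0*(-¼) - 3)/2 = -3 + (0 - 3)/2 = -3 + (½)*(-3) = -3 - 3/2 = -9/2 ≈ -4.5000)
w(L, z) = 3/2 - z/3 (w(L, z) = -(z - 9/2)/3 = -(-9/2 + z)/3 = 3/2 - z/3)
-317*w(-3, -4) = -317*(3/2 - ⅓*(-4)) = -317*(3/2 + 4/3) = -317*17/6 = -5389/6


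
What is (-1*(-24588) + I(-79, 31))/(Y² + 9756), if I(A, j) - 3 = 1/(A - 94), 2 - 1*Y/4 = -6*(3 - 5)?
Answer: 2127121/982294 ≈ 2.1655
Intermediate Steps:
Y = -40 (Y = 8 - (-24)*(3 - 5) = 8 - (-24)*(-2) = 8 - 4*12 = 8 - 48 = -40)
I(A, j) = 3 + 1/(-94 + A) (I(A, j) = 3 + 1/(A - 94) = 3 + 1/(-94 + A))
(-1*(-24588) + I(-79, 31))/(Y² + 9756) = (-1*(-24588) + (-281 + 3*(-79))/(-94 - 79))/((-40)² + 9756) = (24588 + (-281 - 237)/(-173))/(1600 + 9756) = (24588 - 1/173*(-518))/11356 = (24588 + 518/173)*(1/11356) = (4254242/173)*(1/11356) = 2127121/982294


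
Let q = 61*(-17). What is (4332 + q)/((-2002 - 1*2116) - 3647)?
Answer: -659/1553 ≈ -0.42434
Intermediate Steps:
q = -1037
(4332 + q)/((-2002 - 1*2116) - 3647) = (4332 - 1037)/((-2002 - 1*2116) - 3647) = 3295/((-2002 - 2116) - 3647) = 3295/(-4118 - 3647) = 3295/(-7765) = 3295*(-1/7765) = -659/1553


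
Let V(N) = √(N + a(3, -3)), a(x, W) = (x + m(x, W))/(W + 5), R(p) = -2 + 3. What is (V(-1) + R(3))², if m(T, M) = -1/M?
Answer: (3 + √6)²/9 ≈ 3.2997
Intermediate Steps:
R(p) = 1
a(x, W) = (x - 1/W)/(5 + W) (a(x, W) = (x - 1/W)/(W + 5) = (x - 1/W)/(5 + W))
V(N) = √(5/3 + N) (V(N) = √(N + (-1 - 3*3)/((-3)*(5 - 3))) = √(N - ⅓*(-1 - 9)/2) = √(N - ⅓*½*(-10)) = √(N + 5/3) = √(5/3 + N))
(V(-1) + R(3))² = (√(15 + 9*(-1))/3 + 1)² = (√(15 - 9)/3 + 1)² = (√6/3 + 1)² = (1 + √6/3)²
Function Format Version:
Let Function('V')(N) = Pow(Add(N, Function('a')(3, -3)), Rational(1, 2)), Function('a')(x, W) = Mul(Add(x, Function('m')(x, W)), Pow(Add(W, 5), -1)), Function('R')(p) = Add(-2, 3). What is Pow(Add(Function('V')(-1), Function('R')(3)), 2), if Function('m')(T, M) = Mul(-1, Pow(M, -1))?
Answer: Mul(Rational(1, 9), Pow(Add(3, Pow(6, Rational(1, 2))), 2)) ≈ 3.2997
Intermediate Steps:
Function('R')(p) = 1
Function('a')(x, W) = Mul(Pow(Add(5, W), -1), Add(x, Mul(-1, Pow(W, -1)))) (Function('a')(x, W) = Mul(Add(x, Mul(-1, Pow(W, -1))), Pow(Add(W, 5), -1)) = Mul(Add(x, Mul(-1, Pow(W, -1))), Pow(Add(5, W), -1)) = Mul(Pow(Add(5, W), -1), Add(x, Mul(-1, Pow(W, -1)))))
Function('V')(N) = Pow(Add(Rational(5, 3), N), Rational(1, 2)) (Function('V')(N) = Pow(Add(N, Mul(Pow(-3, -1), Pow(Add(5, -3), -1), Add(-1, Mul(-3, 3)))), Rational(1, 2)) = Pow(Add(N, Mul(Rational(-1, 3), Pow(2, -1), Add(-1, -9))), Rational(1, 2)) = Pow(Add(N, Mul(Rational(-1, 3), Rational(1, 2), -10)), Rational(1, 2)) = Pow(Add(N, Rational(5, 3)), Rational(1, 2)) = Pow(Add(Rational(5, 3), N), Rational(1, 2)))
Pow(Add(Function('V')(-1), Function('R')(3)), 2) = Pow(Add(Mul(Rational(1, 3), Pow(Add(15, Mul(9, -1)), Rational(1, 2))), 1), 2) = Pow(Add(Mul(Rational(1, 3), Pow(Add(15, -9), Rational(1, 2))), 1), 2) = Pow(Add(Mul(Rational(1, 3), Pow(6, Rational(1, 2))), 1), 2) = Pow(Add(1, Mul(Rational(1, 3), Pow(6, Rational(1, 2)))), 2)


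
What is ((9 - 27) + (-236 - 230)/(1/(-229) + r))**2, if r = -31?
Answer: 111154849/12602500 ≈ 8.8201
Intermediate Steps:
((9 - 27) + (-236 - 230)/(1/(-229) + r))**2 = ((9 - 27) + (-236 - 230)/(1/(-229) - 31))**2 = (-18 - 466/(-1/229 - 31))**2 = (-18 - 466/(-7100/229))**2 = (-18 - 466*(-229/7100))**2 = (-18 + 53357/3550)**2 = (-10543/3550)**2 = 111154849/12602500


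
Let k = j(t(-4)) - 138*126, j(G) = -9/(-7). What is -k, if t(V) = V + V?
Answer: 121707/7 ≈ 17387.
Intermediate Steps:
t(V) = 2*V
j(G) = 9/7 (j(G) = -9*(-1/7) = 9/7)
k = -121707/7 (k = 9/7 - 138*126 = 9/7 - 17388 = -121707/7 ≈ -17387.)
-k = -1*(-121707/7) = 121707/7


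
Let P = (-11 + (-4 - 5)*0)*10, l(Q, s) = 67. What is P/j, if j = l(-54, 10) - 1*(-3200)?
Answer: -10/297 ≈ -0.033670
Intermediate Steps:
j = 3267 (j = 67 - 1*(-3200) = 67 + 3200 = 3267)
P = -110 (P = (-11 - 9*0)*10 = (-11 + 0)*10 = -11*10 = -110)
P/j = -110/3267 = -110*1/3267 = -10/297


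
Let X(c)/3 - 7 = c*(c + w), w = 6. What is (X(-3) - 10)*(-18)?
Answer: 288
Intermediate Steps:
X(c) = 21 + 3*c*(6 + c) (X(c) = 21 + 3*(c*(c + 6)) = 21 + 3*(c*(6 + c)) = 21 + 3*c*(6 + c))
(X(-3) - 10)*(-18) = ((21 + 3*(-3)² + 18*(-3)) - 10)*(-18) = ((21 + 3*9 - 54) - 10)*(-18) = ((21 + 27 - 54) - 10)*(-18) = (-6 - 10)*(-18) = -16*(-18) = 288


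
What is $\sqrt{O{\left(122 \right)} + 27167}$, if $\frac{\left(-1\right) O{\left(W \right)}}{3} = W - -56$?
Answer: $\sqrt{26633} \approx 163.2$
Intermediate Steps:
$O{\left(W \right)} = -168 - 3 W$ ($O{\left(W \right)} = - 3 \left(W - -56\right) = - 3 \left(W + 56\right) = - 3 \left(56 + W\right) = -168 - 3 W$)
$\sqrt{O{\left(122 \right)} + 27167} = \sqrt{\left(-168 - 366\right) + 27167} = \sqrt{-534 + 27167} = \sqrt{26633}$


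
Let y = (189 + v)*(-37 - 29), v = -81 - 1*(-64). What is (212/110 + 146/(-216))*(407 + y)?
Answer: -1479167/108 ≈ -13696.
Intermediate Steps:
v = -17 (v = -81 + 64 = -17)
y = -11352 (y = (189 - 17)*(-37 - 29) = 172*(-66) = -11352)
(212/110 + 146/(-216))*(407 + y) = (212/110 + 146/(-216))*(407 - 11352) = (212*(1/110) + 146*(-1/216))*(-10945) = (106/55 - 73/108)*(-10945) = (7433/5940)*(-10945) = -1479167/108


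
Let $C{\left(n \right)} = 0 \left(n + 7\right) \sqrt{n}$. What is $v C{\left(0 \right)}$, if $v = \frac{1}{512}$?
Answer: $0$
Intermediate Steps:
$C{\left(n \right)} = 0$ ($C{\left(n \right)} = 0 \left(7 + n\right) \sqrt{n} = 0 \sqrt{n} = 0$)
$v = \frac{1}{512} \approx 0.0019531$
$v C{\left(0 \right)} = \frac{1}{512} \cdot 0 = 0$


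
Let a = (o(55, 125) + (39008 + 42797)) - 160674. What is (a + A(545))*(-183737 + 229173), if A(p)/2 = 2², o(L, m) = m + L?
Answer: -3574949916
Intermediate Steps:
o(L, m) = L + m
A(p) = 8 (A(p) = 2*2² = 2*4 = 8)
a = -78689 (a = ((55 + 125) + (39008 + 42797)) - 160674 = (180 + 81805) - 160674 = 81985 - 160674 = -78689)
(a + A(545))*(-183737 + 229173) = (-78689 + 8)*(-183737 + 229173) = -78681*45436 = -3574949916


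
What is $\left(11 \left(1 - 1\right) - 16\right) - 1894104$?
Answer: $-1894120$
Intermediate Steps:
$\left(11 \left(1 - 1\right) - 16\right) - 1894104 = \left(11 \cdot 0 - 16\right) - 1894104 = \left(0 - 16\right) - 1894104 = -16 - 1894104 = -1894120$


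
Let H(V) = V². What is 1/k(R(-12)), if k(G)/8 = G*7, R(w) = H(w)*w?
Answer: -1/96768 ≈ -1.0334e-5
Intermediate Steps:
R(w) = w³ (R(w) = w²*w = w³)
k(G) = 56*G (k(G) = 8*(G*7) = 8*(7*G) = 56*G)
1/k(R(-12)) = 1/(56*(-12)³) = 1/(56*(-1728)) = 1/(-96768) = -1/96768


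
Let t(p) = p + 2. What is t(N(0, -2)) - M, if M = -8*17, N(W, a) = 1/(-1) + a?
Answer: 135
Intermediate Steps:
N(W, a) = -1 + a
M = -136
t(p) = 2 + p
t(N(0, -2)) - M = (2 + (-1 - 2)) - 1*(-136) = (2 - 3) + 136 = -1 + 136 = 135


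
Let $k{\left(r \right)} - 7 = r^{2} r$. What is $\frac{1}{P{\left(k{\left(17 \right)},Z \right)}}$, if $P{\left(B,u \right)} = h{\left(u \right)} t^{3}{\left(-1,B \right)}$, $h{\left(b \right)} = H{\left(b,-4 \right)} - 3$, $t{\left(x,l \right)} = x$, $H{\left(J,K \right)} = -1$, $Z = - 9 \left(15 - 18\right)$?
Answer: $\frac{1}{4} \approx 0.25$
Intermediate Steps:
$Z = 27$ ($Z = \left(-9\right) \left(-3\right) = 27$)
$k{\left(r \right)} = 7 + r^{3}$ ($k{\left(r \right)} = 7 + r^{2} r = 7 + r^{3}$)
$h{\left(b \right)} = -4$ ($h{\left(b \right)} = -1 - 3 = -4$)
$P{\left(B,u \right)} = 4$ ($P{\left(B,u \right)} = - 4 \left(-1\right)^{3} = \left(-4\right) \left(-1\right) = 4$)
$\frac{1}{P{\left(k{\left(17 \right)},Z \right)}} = \frac{1}{4}$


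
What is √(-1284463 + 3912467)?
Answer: 2*√657001 ≈ 1621.1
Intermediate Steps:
√(-1284463 + 3912467) = √2628004 = 2*√657001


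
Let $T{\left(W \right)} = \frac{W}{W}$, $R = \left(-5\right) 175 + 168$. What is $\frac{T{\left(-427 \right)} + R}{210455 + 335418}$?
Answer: $- \frac{706}{545873} \approx -0.0012933$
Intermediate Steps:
$R = -707$ ($R = -875 + 168 = -707$)
$T{\left(W \right)} = 1$
$\frac{T{\left(-427 \right)} + R}{210455 + 335418} = \frac{1 - 707}{210455 + 335418} = - \frac{706}{545873}$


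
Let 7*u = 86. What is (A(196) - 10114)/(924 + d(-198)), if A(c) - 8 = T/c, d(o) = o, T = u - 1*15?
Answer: -4621817/332024 ≈ -13.920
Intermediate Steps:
u = 86/7 (u = (1/7)*86 = 86/7 ≈ 12.286)
T = -19/7 (T = 86/7 - 1*15 = 86/7 - 15 = -19/7 ≈ -2.7143)
A(c) = 8 - 19/(7*c)
(A(196) - 10114)/(924 + d(-198)) = ((8 - 19/7/196) - 10114)/(924 - 198) = ((8 - 19/7*1/196) - 10114)/726 = ((8 - 19/1372) - 10114)*(1/726) = (10957/1372 - 10114)*(1/726) = -13865451/1372*1/726 = -4621817/332024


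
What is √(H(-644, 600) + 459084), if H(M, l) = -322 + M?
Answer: 3*√50902 ≈ 676.84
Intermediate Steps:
√(H(-644, 600) + 459084) = √((-322 - 644) + 459084) = √(-966 + 459084) = √458118 = 3*√50902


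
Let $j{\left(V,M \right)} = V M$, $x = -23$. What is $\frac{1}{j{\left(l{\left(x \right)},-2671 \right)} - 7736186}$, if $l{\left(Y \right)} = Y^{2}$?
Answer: $- \frac{1}{9149145} \approx -1.093 \cdot 10^{-7}$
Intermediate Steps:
$j{\left(V,M \right)} = M V$
$\frac{1}{j{\left(l{\left(x \right)},-2671 \right)} - 7736186} = \frac{1}{- 2671 \left(-23\right)^{2} - 7736186} = \frac{1}{\left(-2671\right) 529 - 7736186} = \frac{1}{-1412959 - 7736186} = \frac{1}{-9149145} = - \frac{1}{9149145}$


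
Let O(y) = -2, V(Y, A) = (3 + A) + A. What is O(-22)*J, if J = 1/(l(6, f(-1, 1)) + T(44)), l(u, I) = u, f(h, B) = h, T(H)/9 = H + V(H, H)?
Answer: -2/1221 ≈ -0.0016380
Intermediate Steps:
V(Y, A) = 3 + 2*A
T(H) = 27 + 27*H (T(H) = 9*(H + (3 + 2*H)) = 9*(3 + 3*H) = 27 + 27*H)
J = 1/1221 (J = 1/(6 + (27 + 27*44)) = 1/(6 + (27 + 1188)) = 1/(6 + 1215) = 1/1221 ≈ 0.00081900)
O(-22)*J = -2*1/1221 = -2/1221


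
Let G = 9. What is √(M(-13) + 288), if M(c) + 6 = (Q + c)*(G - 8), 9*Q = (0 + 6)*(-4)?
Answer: √2397/3 ≈ 16.320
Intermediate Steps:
Q = -8/3 (Q = ((0 + 6)*(-4))/9 = (6*(-4))/9 = (⅑)*(-24) = -8/3 ≈ -2.6667)
M(c) = -26/3 + c (M(c) = -6 + (-8/3 + c)*(9 - 8) = -6 + (-8/3 + c)*1 = -6 + (-8/3 + c) = -26/3 + c)
√(M(-13) + 288) = √((-26/3 - 13) + 288) = √(-65/3 + 288) = √(799/3) = √2397/3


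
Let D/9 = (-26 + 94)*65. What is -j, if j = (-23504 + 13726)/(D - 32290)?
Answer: 4889/3745 ≈ 1.3055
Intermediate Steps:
D = 39780 (D = 9*((-26 + 94)*65) = 9*(68*65) = 9*4420 = 39780)
j = -4889/3745 (j = (-23504 + 13726)/(39780 - 32290) = -9778/7490 = -9778*1/7490 = -4889/3745 ≈ -1.3055)
-j = -1*(-4889/3745) = 4889/3745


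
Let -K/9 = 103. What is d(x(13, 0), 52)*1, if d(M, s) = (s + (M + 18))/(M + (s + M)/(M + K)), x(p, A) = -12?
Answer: -27231/5654 ≈ -4.8162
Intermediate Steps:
K = -927 (K = -9*103 = -927)
d(M, s) = (18 + M + s)/(M + (M + s)/(-927 + M)) (d(M, s) = (s + (M + 18))/(M + (s + M)/(M - 927)) = (s + (18 + M))/(M + (M + s)/(-927 + M)) = (18 + M + s)/(M + (M + s)/(-927 + M)))
d(x(13, 0), 52)*1 = ((-16686 + (-12)² - 927*52 - 909*(-12) - 12*52)/(52 + (-12)² - 926*(-12)))*1 = ((-16686 + 144 - 48204 + 10908 - 624)/(52 + 144 + 11112))*1 = (-54462/11308)*1 = ((1/11308)*(-54462))*1 = -27231/5654*1 = -27231/5654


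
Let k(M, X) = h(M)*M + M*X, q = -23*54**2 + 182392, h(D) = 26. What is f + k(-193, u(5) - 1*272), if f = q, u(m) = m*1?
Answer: 161837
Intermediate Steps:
u(m) = m
q = 115324 (q = -23*2916 + 182392 = -67068 + 182392 = 115324)
k(M, X) = 26*M + M*X
f = 115324
f + k(-193, u(5) - 1*272) = 115324 - 193*(26 + (5 - 1*272)) = 115324 - 193*(26 + (5 - 272)) = 115324 - 193*(26 - 267) = 115324 - 193*(-241) = 115324 + 46513 = 161837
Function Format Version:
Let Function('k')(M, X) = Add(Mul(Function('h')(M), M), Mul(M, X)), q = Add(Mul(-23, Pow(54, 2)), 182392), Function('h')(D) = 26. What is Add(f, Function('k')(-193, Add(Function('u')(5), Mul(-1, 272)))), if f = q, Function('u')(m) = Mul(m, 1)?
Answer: 161837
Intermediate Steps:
Function('u')(m) = m
q = 115324 (q = Add(Mul(-23, 2916), 182392) = Add(-67068, 182392) = 115324)
Function('k')(M, X) = Add(Mul(26, M), Mul(M, X))
f = 115324
Add(f, Function('k')(-193, Add(Function('u')(5), Mul(-1, 272)))) = Add(115324, Mul(-193, Add(26, Add(5, Mul(-1, 272))))) = Add(115324, Mul(-193, Add(26, Add(5, -272)))) = Add(115324, Mul(-193, Add(26, -267))) = Add(115324, Mul(-193, -241)) = Add(115324, 46513) = 161837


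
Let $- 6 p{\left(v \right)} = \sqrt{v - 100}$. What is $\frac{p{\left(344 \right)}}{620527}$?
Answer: $- \frac{\sqrt{61}}{1861581} \approx -4.1955 \cdot 10^{-6}$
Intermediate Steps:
$p{\left(v \right)} = - \frac{\sqrt{-100 + v}}{6}$ ($p{\left(v \right)} = - \frac{\sqrt{v - 100}}{6} = - \frac{\sqrt{-100 + v}}{6}$)
$\frac{p{\left(344 \right)}}{620527} = \frac{\left(- \frac{1}{6}\right) \sqrt{-100 + 344}}{620527} = - \frac{\sqrt{244}}{6} \cdot \frac{1}{620527} = - \frac{2 \sqrt{61}}{6} \cdot \frac{1}{620527} = - \frac{\sqrt{61}}{3} \cdot \frac{1}{620527} = - \frac{\sqrt{61}}{1861581}$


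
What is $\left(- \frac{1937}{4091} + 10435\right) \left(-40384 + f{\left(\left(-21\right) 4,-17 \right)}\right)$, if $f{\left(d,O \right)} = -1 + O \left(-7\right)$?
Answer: $- \frac{1718860834368}{4091} \approx -4.2016 \cdot 10^{8}$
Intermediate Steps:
$f{\left(d,O \right)} = -1 - 7 O$
$\left(- \frac{1937}{4091} + 10435\right) \left(-40384 + f{\left(\left(-21\right) 4,-17 \right)}\right) = \left(- \frac{1937}{4091} + 10435\right) \left(-40384 - -118\right) = \left(\left(-1937\right) \frac{1}{4091} + 10435\right) \left(-40384 + \left(-1 + 119\right)\right) = \left(- \frac{1937}{4091} + 10435\right) \left(-40384 + 118\right) = \frac{42687648}{4091} \left(-40266\right) = - \frac{1718860834368}{4091}$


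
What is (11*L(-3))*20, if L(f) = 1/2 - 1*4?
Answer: -770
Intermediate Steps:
L(f) = -7/2 (L(f) = ½ - 4 = -7/2)
(11*L(-3))*20 = (11*(-7/2))*20 = -77/2*20 = -770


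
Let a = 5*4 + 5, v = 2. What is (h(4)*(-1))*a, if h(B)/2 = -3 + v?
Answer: 50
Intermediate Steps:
h(B) = -2 (h(B) = 2*(-3 + 2) = 2*(-1) = -2)
a = 25 (a = 20 + 5 = 25)
(h(4)*(-1))*a = -2*(-1)*25 = 2*25 = 50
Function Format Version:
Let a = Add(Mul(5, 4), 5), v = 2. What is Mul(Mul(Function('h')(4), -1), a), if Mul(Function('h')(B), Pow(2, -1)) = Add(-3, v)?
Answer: 50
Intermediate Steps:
Function('h')(B) = -2 (Function('h')(B) = Mul(2, Add(-3, 2)) = Mul(2, -1) = -2)
a = 25 (a = Add(20, 5) = 25)
Mul(Mul(Function('h')(4), -1), a) = Mul(Mul(-2, -1), 25) = Mul(2, 25) = 50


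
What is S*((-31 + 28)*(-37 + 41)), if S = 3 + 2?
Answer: -60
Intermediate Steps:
S = 5
S*((-31 + 28)*(-37 + 41)) = 5*((-31 + 28)*(-37 + 41)) = 5*(-3*4) = 5*(-12) = -60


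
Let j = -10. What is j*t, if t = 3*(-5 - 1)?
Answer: 180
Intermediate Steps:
t = -18 (t = 3*(-6) = -18)
j*t = -10*(-18) = 180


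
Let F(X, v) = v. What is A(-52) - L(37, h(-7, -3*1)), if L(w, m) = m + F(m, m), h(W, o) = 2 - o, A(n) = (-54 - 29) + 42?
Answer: -51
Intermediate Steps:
A(n) = -41 (A(n) = -83 + 42 = -41)
L(w, m) = 2*m (L(w, m) = m + m = 2*m)
A(-52) - L(37, h(-7, -3*1)) = -41 - 2*(2 - (-3)) = -41 - 2*(2 - 1*(-3)) = -41 - 2*(2 + 3) = -41 - 2*5 = -41 - 1*10 = -41 - 10 = -51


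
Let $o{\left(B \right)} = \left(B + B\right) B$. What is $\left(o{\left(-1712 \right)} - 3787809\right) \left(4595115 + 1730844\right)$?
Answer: $13120538716761$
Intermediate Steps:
$o{\left(B \right)} = 2 B^{2}$ ($o{\left(B \right)} = 2 B B = 2 B^{2}$)
$\left(o{\left(-1712 \right)} - 3787809\right) \left(4595115 + 1730844\right) = \left(2 \left(-1712\right)^{2} - 3787809\right) \left(4595115 + 1730844\right) = \left(2 \cdot 2930944 - 3787809\right) 6325959 = \left(5861888 - 3787809\right) 6325959 = 2074079 \cdot 6325959 = 13120538716761$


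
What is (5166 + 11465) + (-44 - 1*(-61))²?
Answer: 16920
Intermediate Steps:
(5166 + 11465) + (-44 - 1*(-61))² = 16631 + (-44 + 61)² = 16631 + 17² = 16631 + 289 = 16920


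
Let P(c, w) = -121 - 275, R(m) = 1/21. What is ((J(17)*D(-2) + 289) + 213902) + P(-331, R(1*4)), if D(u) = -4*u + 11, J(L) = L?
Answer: 214118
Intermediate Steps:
D(u) = 11 - 4*u
R(m) = 1/21
P(c, w) = -396
((J(17)*D(-2) + 289) + 213902) + P(-331, R(1*4)) = ((17*(11 - 4*(-2)) + 289) + 213902) - 396 = ((17*(11 + 8) + 289) + 213902) - 396 = ((17*19 + 289) + 213902) - 396 = ((323 + 289) + 213902) - 396 = (612 + 213902) - 396 = 214514 - 396 = 214118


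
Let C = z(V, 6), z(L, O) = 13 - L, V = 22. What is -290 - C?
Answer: -281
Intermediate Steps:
C = -9 (C = 13 - 1*22 = 13 - 22 = -9)
-290 - C = -290 - 1*(-9) = -290 + 9 = -281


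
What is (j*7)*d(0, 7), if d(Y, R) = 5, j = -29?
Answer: -1015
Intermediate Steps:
(j*7)*d(0, 7) = -29*7*5 = -203*5 = -1015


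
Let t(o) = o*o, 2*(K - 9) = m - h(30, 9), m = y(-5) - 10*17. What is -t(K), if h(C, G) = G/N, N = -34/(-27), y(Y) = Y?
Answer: -31147561/4624 ≈ -6736.1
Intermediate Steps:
N = 34/27 (N = -34*(-1/27) = 34/27 ≈ 1.2593)
h(C, G) = 27*G/34 (h(C, G) = G/(34/27) = G*(27/34) = 27*G/34)
m = -175 (m = -5 - 10*17 = -5 - 170 = -175)
K = -5581/68 (K = 9 + (-175 - 27*9/34)/2 = 9 + (-175 - 1*243/34)/2 = 9 + (-175 - 243/34)/2 = 9 + (1/2)*(-6193/34) = 9 - 6193/68 = -5581/68 ≈ -82.073)
t(o) = o**2
-t(K) = -(-5581/68)**2 = -1*31147561/4624 = -31147561/4624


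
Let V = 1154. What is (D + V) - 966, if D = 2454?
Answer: 2642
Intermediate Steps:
(D + V) - 966 = (2454 + 1154) - 966 = 3608 - 966 = 2642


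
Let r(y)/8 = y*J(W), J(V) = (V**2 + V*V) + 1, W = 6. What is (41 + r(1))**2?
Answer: 390625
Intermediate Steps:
J(V) = 1 + 2*V**2 (J(V) = (V**2 + V**2) + 1 = 2*V**2 + 1 = 1 + 2*V**2)
r(y) = 584*y (r(y) = 8*(y*(1 + 2*6**2)) = 8*(y*(1 + 2*36)) = 8*(y*(1 + 72)) = 8*(y*73) = 8*(73*y) = 584*y)
(41 + r(1))**2 = (41 + 584*1)**2 = (41 + 584)**2 = 625**2 = 390625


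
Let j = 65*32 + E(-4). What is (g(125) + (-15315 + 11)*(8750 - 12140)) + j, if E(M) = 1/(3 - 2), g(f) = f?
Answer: 51882766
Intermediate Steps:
E(M) = 1 (E(M) = 1/1 = 1)
j = 2081 (j = 65*32 + 1 = 2080 + 1 = 2081)
(g(125) + (-15315 + 11)*(8750 - 12140)) + j = (125 + (-15315 + 11)*(8750 - 12140)) + 2081 = (125 - 15304*(-3390)) + 2081 = (125 + 51880560) + 2081 = 51880685 + 2081 = 51882766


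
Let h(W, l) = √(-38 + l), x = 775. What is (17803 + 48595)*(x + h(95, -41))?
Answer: 51458450 + 66398*I*√79 ≈ 5.1458e+7 + 5.9016e+5*I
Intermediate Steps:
(17803 + 48595)*(x + h(95, -41)) = (17803 + 48595)*(775 + √(-38 - 41)) = 66398*(775 + √(-79)) = 66398*(775 + I*√79) = 51458450 + 66398*I*√79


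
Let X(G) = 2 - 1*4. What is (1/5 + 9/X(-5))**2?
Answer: 1849/100 ≈ 18.490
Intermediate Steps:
X(G) = -2 (X(G) = 2 - 4 = -2)
(1/5 + 9/X(-5))**2 = (1/5 + 9/(-2))**2 = (1*(1/5) + 9*(-1/2))**2 = (1/5 - 9/2)**2 = (-43/10)**2 = 1849/100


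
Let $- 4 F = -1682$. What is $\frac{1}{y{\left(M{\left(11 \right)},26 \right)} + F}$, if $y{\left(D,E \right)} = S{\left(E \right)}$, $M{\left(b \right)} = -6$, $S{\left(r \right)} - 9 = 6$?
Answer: $\frac{2}{871} \approx 0.0022962$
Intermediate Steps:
$S{\left(r \right)} = 15$ ($S{\left(r \right)} = 9 + 6 = 15$)
$y{\left(D,E \right)} = 15$
$F = \frac{841}{2}$ ($F = \left(- \frac{1}{4}\right) \left(-1682\right) = \frac{841}{2} \approx 420.5$)
$\frac{1}{y{\left(M{\left(11 \right)},26 \right)} + F} = \frac{1}{15 + \frac{841}{2}} = \frac{1}{\frac{871}{2}} = \frac{2}{871}$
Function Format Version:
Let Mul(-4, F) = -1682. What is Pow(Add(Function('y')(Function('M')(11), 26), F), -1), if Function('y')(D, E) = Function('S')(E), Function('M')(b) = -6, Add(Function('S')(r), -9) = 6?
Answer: Rational(2, 871) ≈ 0.0022962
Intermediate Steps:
Function('S')(r) = 15 (Function('S')(r) = Add(9, 6) = 15)
Function('y')(D, E) = 15
F = Rational(841, 2) (F = Mul(Rational(-1, 4), -1682) = Rational(841, 2) ≈ 420.50)
Pow(Add(Function('y')(Function('M')(11), 26), F), -1) = Pow(Add(15, Rational(841, 2)), -1) = Pow(Rational(871, 2), -1) = Rational(2, 871)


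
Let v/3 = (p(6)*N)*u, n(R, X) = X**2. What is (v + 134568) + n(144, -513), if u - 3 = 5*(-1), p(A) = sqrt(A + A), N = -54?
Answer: 397737 + 648*sqrt(3) ≈ 3.9886e+5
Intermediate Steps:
p(A) = sqrt(2)*sqrt(A) (p(A) = sqrt(2*A) = sqrt(2)*sqrt(A))
u = -2 (u = 3 + 5*(-1) = 3 - 5 = -2)
v = 648*sqrt(3) (v = 3*(((sqrt(2)*sqrt(6))*(-54))*(-2)) = 3*(((2*sqrt(3))*(-54))*(-2)) = 3*(-108*sqrt(3)*(-2)) = 3*(216*sqrt(3)) = 648*sqrt(3) ≈ 1122.4)
(v + 134568) + n(144, -513) = (648*sqrt(3) + 134568) + (-513)**2 = (134568 + 648*sqrt(3)) + 263169 = 397737 + 648*sqrt(3)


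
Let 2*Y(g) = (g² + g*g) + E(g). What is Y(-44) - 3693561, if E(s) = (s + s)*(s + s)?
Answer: -3687753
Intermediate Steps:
E(s) = 4*s² (E(s) = (2*s)*(2*s) = 4*s²)
Y(g) = 3*g² (Y(g) = ((g² + g*g) + 4*g²)/2 = ((g² + g²) + 4*g²)/2 = (2*g² + 4*g²)/2 = (6*g²)/2 = 3*g²)
Y(-44) - 3693561 = 3*(-44)² - 3693561 = 3*1936 - 3693561 = 5808 - 3693561 = -3687753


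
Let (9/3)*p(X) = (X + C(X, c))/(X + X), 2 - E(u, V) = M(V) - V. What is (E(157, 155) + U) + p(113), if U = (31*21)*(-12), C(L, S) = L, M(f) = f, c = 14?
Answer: -23429/3 ≈ -7809.7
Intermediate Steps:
E(u, V) = 2 (E(u, V) = 2 - (V - V) = 2 - 1*0 = 2 + 0 = 2)
U = -7812 (U = 651*(-12) = -7812)
p(X) = 1/3 (p(X) = ((X + X)/(X + X))/3 = ((2*X)/((2*X)))/3 = ((2*X)*(1/(2*X)))/3 = (1/3)*1 = 1/3)
(E(157, 155) + U) + p(113) = (2 - 7812) + 1/3 = -7810 + 1/3 = -23429/3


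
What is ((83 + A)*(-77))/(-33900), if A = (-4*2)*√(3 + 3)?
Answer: 6391/33900 - 154*√6/8475 ≈ 0.14402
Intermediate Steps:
A = -8*√6 ≈ -19.596
((83 + A)*(-77))/(-33900) = ((83 - 8*√6)*(-77))/(-33900) = (-6391 + 616*√6)*(-1/33900) = 6391/33900 - 154*√6/8475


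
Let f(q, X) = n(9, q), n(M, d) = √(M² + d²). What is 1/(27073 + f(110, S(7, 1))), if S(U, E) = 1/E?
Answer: 27073/732935148 - √12181/732935148 ≈ 3.6787e-5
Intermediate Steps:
f(q, X) = √(81 + q²) (f(q, X) = √(9² + q²) = √(81 + q²))
1/(27073 + f(110, S(7, 1))) = 1/(27073 + √(81 + 110²)) = 1/(27073 + √(81 + 12100)) = 1/(27073 + √12181)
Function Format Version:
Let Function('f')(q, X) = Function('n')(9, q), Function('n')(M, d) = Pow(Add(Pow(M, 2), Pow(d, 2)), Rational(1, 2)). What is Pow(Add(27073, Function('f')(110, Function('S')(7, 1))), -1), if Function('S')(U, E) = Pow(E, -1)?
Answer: Add(Rational(27073, 732935148), Mul(Rational(-1, 732935148), Pow(12181, Rational(1, 2)))) ≈ 3.6787e-5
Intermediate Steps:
Function('f')(q, X) = Pow(Add(81, Pow(q, 2)), Rational(1, 2)) (Function('f')(q, X) = Pow(Add(Pow(9, 2), Pow(q, 2)), Rational(1, 2)) = Pow(Add(81, Pow(q, 2)), Rational(1, 2)))
Pow(Add(27073, Function('f')(110, Function('S')(7, 1))), -1) = Pow(Add(27073, Pow(Add(81, Pow(110, 2)), Rational(1, 2))), -1) = Pow(Add(27073, Pow(Add(81, 12100), Rational(1, 2))), -1) = Pow(Add(27073, Pow(12181, Rational(1, 2))), -1)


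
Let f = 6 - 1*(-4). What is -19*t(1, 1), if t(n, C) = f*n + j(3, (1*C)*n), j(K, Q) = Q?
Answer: -209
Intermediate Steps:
f = 10 (f = 6 + 4 = 10)
t(n, C) = 10*n + C*n (t(n, C) = 10*n + (1*C)*n = 10*n + C*n)
-19*t(1, 1) = -19*(10 + 1) = -19*11 = -209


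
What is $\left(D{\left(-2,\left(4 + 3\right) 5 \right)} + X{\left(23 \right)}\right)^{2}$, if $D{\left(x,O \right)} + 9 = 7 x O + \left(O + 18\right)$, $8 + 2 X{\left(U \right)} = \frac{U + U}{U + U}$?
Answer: $\frac{808201}{4} \approx 2.0205 \cdot 10^{5}$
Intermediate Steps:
$X{\left(U \right)} = - \frac{7}{2}$ ($X{\left(U \right)} = -4 + \frac{\left(U + U\right) \frac{1}{U + U}}{2} = -4 + \frac{2 U \frac{1}{2 U}}{2} = -4 + \frac{1}{2} \cdot 1 = -4 + \frac{1}{2} = - \frac{7}{2}$)
$D{\left(x,O \right)} = 9 + O + 7 O x$ ($D{\left(x,O \right)} = -9 + \left(7 x O + \left(O + 18\right)\right) = -9 + \left(7 O x + \left(18 + O\right)\right) = -9 + \left(18 + O + 7 O x\right) = 9 + O + 7 O x$)
$\left(D{\left(-2,\left(4 + 3\right) 5 \right)} + X{\left(23 \right)}\right)^{2} = \left(\left(9 + \left(4 + 3\right) 5 + 7 \left(4 + 3\right) 5 \left(-2\right)\right) - \frac{7}{2}\right)^{2} = \left(\left(9 + 7 \cdot 5 + 7 \cdot 7 \cdot 5 \left(-2\right)\right) - \frac{7}{2}\right)^{2} = \left(\left(9 + 35 + 7 \cdot 35 \left(-2\right)\right) - \frac{7}{2}\right)^{2} = \left(\left(9 + 35 - 490\right) - \frac{7}{2}\right)^{2} = \left(-446 - \frac{7}{2}\right)^{2} = \left(- \frac{899}{2}\right)^{2} = \frac{808201}{4}$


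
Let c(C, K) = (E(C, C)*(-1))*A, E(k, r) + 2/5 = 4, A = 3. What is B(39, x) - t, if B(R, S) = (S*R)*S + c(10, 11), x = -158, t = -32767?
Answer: 5031761/5 ≈ 1.0064e+6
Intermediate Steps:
E(k, r) = 18/5 (E(k, r) = -2/5 + 4 = 18/5)
c(C, K) = -54/5 (c(C, K) = ((18/5)*(-1))*3 = -18/5*3 = -54/5)
B(R, S) = -54/5 + R*S**2 (B(R, S) = (S*R)*S - 54/5 = (R*S)*S - 54/5 = R*S**2 - 54/5 = -54/5 + R*S**2)
B(39, x) - t = (-54/5 + 39*(-158)**2) - 1*(-32767) = (-54/5 + 39*24964) + 32767 = (-54/5 + 973596) + 32767 = 4867926/5 + 32767 = 5031761/5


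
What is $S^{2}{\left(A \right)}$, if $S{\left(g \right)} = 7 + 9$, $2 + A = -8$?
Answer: $256$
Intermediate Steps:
$A = -10$ ($A = -2 - 8 = -10$)
$S{\left(g \right)} = 16$
$S^{2}{\left(A \right)} = 16^{2} = 256$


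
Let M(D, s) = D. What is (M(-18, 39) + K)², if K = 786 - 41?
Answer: 528529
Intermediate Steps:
K = 745
(M(-18, 39) + K)² = (-18 + 745)² = 727² = 528529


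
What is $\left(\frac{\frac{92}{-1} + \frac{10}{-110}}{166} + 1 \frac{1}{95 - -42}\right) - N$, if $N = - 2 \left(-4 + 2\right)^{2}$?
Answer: $\frac{1864341}{250162} \approx 7.4525$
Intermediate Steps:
$N = -8$ ($N = - 2 \left(-2\right)^{2} = \left(-2\right) 4 = -8$)
$\left(\frac{\frac{92}{-1} + \frac{10}{-110}}{166} + 1 \frac{1}{95 - -42}\right) - N = \left(\frac{\frac{92}{-1} + \frac{10}{-110}}{166} + 1 \frac{1}{95 - -42}\right) - -8 = \left(\left(92 \left(-1\right) + 10 \left(- \frac{1}{110}\right)\right) \frac{1}{166} + 1 \frac{1}{95 + 42}\right) + 8 = \left(\left(-92 - \frac{1}{11}\right) \frac{1}{166} + 1 \cdot \frac{1}{137}\right) + 8 = \left(\left(- \frac{1013}{11}\right) \frac{1}{166} + 1 \cdot \frac{1}{137}\right) + 8 = \left(- \frac{1013}{1826} + \frac{1}{137}\right) + 8 = - \frac{136955}{250162} + 8 = \frac{1864341}{250162}$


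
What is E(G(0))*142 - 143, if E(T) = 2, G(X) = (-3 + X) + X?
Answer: 141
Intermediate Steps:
G(X) = -3 + 2*X
E(G(0))*142 - 143 = 2*142 - 143 = 284 - 143 = 141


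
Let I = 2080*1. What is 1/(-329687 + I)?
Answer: -1/327607 ≈ -3.0524e-6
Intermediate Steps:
I = 2080
1/(-329687 + I) = 1/(-329687 + 2080) = 1/(-327607) = -1/327607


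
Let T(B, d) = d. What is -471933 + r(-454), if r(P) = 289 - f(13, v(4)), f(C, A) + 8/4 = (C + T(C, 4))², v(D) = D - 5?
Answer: -471931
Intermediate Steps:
v(D) = -5 + D
f(C, A) = -2 + (4 + C)² (f(C, A) = -2 + (C + 4)² = -2 + (4 + C)²)
r(P) = 2 (r(P) = 289 - (-2 + (4 + 13)²) = 289 - (-2 + 17²) = 289 - (-2 + 289) = 289 - 1*287 = 289 - 287 = 2)
-471933 + r(-454) = -471933 + 2 = -471931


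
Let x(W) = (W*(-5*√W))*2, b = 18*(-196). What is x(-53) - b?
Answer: 3528 + 530*I*√53 ≈ 3528.0 + 3858.5*I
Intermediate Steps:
b = -3528
x(W) = -10*W^(3/2) (x(W) = -5*W^(3/2)*2 = -10*W^(3/2))
x(-53) - b = -(-530)*I*√53 - 1*(-3528) = -(-530)*I*√53 + 3528 = 530*I*√53 + 3528 = 3528 + 530*I*√53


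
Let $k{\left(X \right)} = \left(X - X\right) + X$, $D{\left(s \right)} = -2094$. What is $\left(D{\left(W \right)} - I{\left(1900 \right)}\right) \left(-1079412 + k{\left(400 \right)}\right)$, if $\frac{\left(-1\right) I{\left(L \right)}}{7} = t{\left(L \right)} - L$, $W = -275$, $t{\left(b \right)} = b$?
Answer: $2259451128$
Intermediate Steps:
$I{\left(L \right)} = 0$ ($I{\left(L \right)} = - 7 \left(L - L\right) = \left(-7\right) 0 = 0$)
$k{\left(X \right)} = X$ ($k{\left(X \right)} = 0 + X = X$)
$\left(D{\left(W \right)} - I{\left(1900 \right)}\right) \left(-1079412 + k{\left(400 \right)}\right) = \left(-2094 - 0\right) \left(-1079412 + 400\right) = \left(-2094 + 0\right) \left(-1079012\right) = \left(-2094\right) \left(-1079012\right) = 2259451128$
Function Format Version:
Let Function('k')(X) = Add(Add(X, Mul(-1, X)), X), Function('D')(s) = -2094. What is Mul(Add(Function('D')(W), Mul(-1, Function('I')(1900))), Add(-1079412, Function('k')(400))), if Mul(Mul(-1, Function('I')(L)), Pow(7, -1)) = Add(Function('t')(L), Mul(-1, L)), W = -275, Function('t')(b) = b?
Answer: 2259451128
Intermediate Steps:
Function('I')(L) = 0 (Function('I')(L) = Mul(-7, Add(L, Mul(-1, L))) = Mul(-7, 0) = 0)
Function('k')(X) = X (Function('k')(X) = Add(0, X) = X)
Mul(Add(Function('D')(W), Mul(-1, Function('I')(1900))), Add(-1079412, Function('k')(400))) = Mul(Add(-2094, Mul(-1, 0)), Add(-1079412, 400)) = Mul(Add(-2094, 0), -1079012) = Mul(-2094, -1079012) = 2259451128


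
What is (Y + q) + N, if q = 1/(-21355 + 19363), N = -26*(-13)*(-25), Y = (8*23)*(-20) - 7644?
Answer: -39389809/1992 ≈ -19774.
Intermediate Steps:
Y = -11324 (Y = 184*(-20) - 7644 = -3680 - 7644 = -11324)
N = -8450 (N = 338*(-25) = -8450)
q = -1/1992 (q = 1/(-1992) = -1/1992 ≈ -0.00050201)
(Y + q) + N = (-11324 - 1/1992) - 8450 = -22557409/1992 - 8450 = -39389809/1992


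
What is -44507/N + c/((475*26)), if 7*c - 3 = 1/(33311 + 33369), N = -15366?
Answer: 9867809701231/3406811226000 ≈ 2.8965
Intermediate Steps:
c = 200041/466760 (c = 3/7 + 1/(7*(33311 + 33369)) = 3/7 + (⅐)/66680 = 3/7 + (⅐)*(1/66680) = 3/7 + 1/466760 = 200041/466760 ≈ 0.42857)
-44507/N + c/((475*26)) = -44507/(-15366) + 200041/(466760*((475*26))) = -44507*(-1/15366) + (200041/466760)/12350 = 44507/15366 + (200041/466760)*(1/12350) = 44507/15366 + 200041/5764486000 = 9867809701231/3406811226000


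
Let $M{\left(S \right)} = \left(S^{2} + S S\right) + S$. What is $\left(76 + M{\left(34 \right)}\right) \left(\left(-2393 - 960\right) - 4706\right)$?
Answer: $-19518898$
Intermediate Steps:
$M{\left(S \right)} = S + 2 S^{2}$ ($M{\left(S \right)} = \left(S^{2} + S^{2}\right) + S = 2 S^{2} + S = S + 2 S^{2}$)
$\left(76 + M{\left(34 \right)}\right) \left(\left(-2393 - 960\right) - 4706\right) = \left(76 + 34 \left(1 + 2 \cdot 34\right)\right) \left(\left(-2393 - 960\right) - 4706\right) = \left(76 + 34 \left(1 + 68\right)\right) \left(\left(-2393 - 960\right) - 4706\right) = \left(76 + 34 \cdot 69\right) \left(-3353 - 4706\right) = \left(76 + 2346\right) \left(-8059\right) = 2422 \left(-8059\right) = -19518898$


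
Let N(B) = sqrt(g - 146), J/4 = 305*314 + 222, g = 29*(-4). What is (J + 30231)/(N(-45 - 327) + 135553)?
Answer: 56145917047/18374616071 - 414199*I*sqrt(262)/18374616071 ≈ 3.0556 - 0.00036487*I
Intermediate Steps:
g = -116
J = 383968 (J = 4*(305*314 + 222) = 4*(95770 + 222) = 4*95992 = 383968)
N(B) = I*sqrt(262) (N(B) = sqrt(-116 - 146) = sqrt(-262) = I*sqrt(262))
(J + 30231)/(N(-45 - 327) + 135553) = (383968 + 30231)/(I*sqrt(262) + 135553) = 414199/(135553 + I*sqrt(262))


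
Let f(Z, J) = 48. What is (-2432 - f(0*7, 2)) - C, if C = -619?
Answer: -1861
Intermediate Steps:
(-2432 - f(0*7, 2)) - C = (-2432 - 1*48) - 1*(-619) = (-2432 - 48) + 619 = -2480 + 619 = -1861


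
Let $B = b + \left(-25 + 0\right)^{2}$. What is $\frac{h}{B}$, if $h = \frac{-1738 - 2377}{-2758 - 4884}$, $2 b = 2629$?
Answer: $\frac{4115}{14821659} \approx 0.00027763$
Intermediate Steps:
$b = \frac{2629}{2}$ ($b = \frac{1}{2} \cdot 2629 = \frac{2629}{2} \approx 1314.5$)
$h = \frac{4115}{7642}$ ($h = - \frac{4115}{-7642} = \left(-4115\right) \left(- \frac{1}{7642}\right) = \frac{4115}{7642} \approx 0.53847$)
$B = \frac{3879}{2}$ ($B = \frac{2629}{2} + \left(-25 + 0\right)^{2} = \frac{2629}{2} + \left(-25\right)^{2} = \frac{2629}{2} + 625 = \frac{3879}{2} \approx 1939.5$)
$\frac{h}{B} = \frac{4115}{7642 \cdot \frac{3879}{2}} = \frac{4115}{7642} \cdot \frac{2}{3879} = \frac{4115}{14821659}$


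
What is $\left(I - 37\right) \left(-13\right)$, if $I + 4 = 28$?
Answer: $169$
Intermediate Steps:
$I = 24$ ($I = -4 + 28 = 24$)
$\left(I - 37\right) \left(-13\right) = \left(24 - 37\right) \left(-13\right) = \left(-13\right) \left(-13\right) = 169$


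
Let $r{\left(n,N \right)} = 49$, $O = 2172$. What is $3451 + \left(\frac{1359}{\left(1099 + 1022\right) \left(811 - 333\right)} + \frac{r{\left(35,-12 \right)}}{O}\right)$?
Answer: $\frac{1266558059191}{367009356} \approx 3451.0$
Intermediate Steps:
$3451 + \left(\frac{1359}{\left(1099 + 1022\right) \left(811 - 333\right)} + \frac{r{\left(35,-12 \right)}}{O}\right) = 3451 + \left(\frac{1359}{\left(1099 + 1022\right) \left(811 - 333\right)} + \frac{49}{2172}\right) = 3451 + \left(\frac{1359}{2121 \cdot 478} + 49 \cdot \frac{1}{2172}\right) = 3451 + \left(\frac{1359}{1013838} + \frac{49}{2172}\right) = 3451 + \left(1359 \cdot \frac{1}{1013838} + \frac{49}{2172}\right) = 3451 + \left(\frac{453}{337946} + \frac{49}{2172}\right) = 3451 + \frac{8771635}{367009356} = \frac{1266558059191}{367009356}$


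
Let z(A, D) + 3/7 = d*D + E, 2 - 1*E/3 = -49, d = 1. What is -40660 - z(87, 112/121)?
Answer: -34569032/847 ≈ -40814.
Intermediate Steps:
E = 153 (E = 6 - 3*(-49) = 6 + 147 = 153)
z(A, D) = 1068/7 + D (z(A, D) = -3/7 + (1*D + 153) = -3/7 + (D + 153) = -3/7 + (153 + D) = 1068/7 + D)
-40660 - z(87, 112/121) = -40660 - (1068/7 + 112/121) = -40660 - 1*130012/847 = -40660 - 130012/847 = -34569032/847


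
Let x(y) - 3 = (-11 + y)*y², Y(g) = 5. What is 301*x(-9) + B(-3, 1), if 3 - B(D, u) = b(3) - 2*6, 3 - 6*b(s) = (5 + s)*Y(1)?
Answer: -2920175/6 ≈ -4.8670e+5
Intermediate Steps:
x(y) = 3 + y²*(-11 + y) (x(y) = 3 + (-11 + y)*y² = 3 + y²*(-11 + y))
b(s) = -11/3 - 5*s/6 (b(s) = ½ - (5 + s)*5/6 = ½ - (25 + 5*s)/6 = ½ + (-25/6 - 5*s/6) = -11/3 - 5*s/6)
B(D, u) = 127/6 (B(D, u) = 3 - ((-11/3 - ⅚*3) - 2*6) = 3 - ((-11/3 - 5/2) - 12) = 3 - (-37/6 - 12) = 3 - 1*(-109/6) = 3 + 109/6 = 127/6)
301*x(-9) + B(-3, 1) = 301*(3 + (-9)³ - 11*(-9)²) + 127/6 = 301*(3 - 729 - 11*81) + 127/6 = 301*(3 - 729 - 891) + 127/6 = 301*(-1617) + 127/6 = -486717 + 127/6 = -2920175/6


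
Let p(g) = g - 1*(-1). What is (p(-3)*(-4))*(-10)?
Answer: -80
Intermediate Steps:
p(g) = 1 + g (p(g) = g + 1 = 1 + g)
(p(-3)*(-4))*(-10) = ((1 - 3)*(-4))*(-10) = -2*(-4)*(-10) = 8*(-10) = -80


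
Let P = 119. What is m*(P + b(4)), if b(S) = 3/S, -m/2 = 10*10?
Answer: -23950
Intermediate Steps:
m = -200 (m = -20*10 = -2*100 = -200)
m*(P + b(4)) = -200*(119 + 3/4) = -200*(119 + 3*(¼)) = -200*(119 + ¾) = -200*479/4 = -23950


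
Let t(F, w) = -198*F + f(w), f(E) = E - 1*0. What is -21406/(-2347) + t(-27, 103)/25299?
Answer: 554339197/59376753 ≈ 9.3360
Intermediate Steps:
f(E) = E (f(E) = E + 0 = E)
t(F, w) = w - 198*F (t(F, w) = -198*F + w = w - 198*F)
-21406/(-2347) + t(-27, 103)/25299 = -21406/(-2347) + (103 - 198*(-27))/25299 = -21406*(-1/2347) + (103 + 5346)*(1/25299) = 21406/2347 + 5449*(1/25299) = 21406/2347 + 5449/25299 = 554339197/59376753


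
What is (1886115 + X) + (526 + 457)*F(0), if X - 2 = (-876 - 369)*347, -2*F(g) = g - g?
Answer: 1454102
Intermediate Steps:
F(g) = 0 (F(g) = -(g - g)/2 = -½*0 = 0)
X = -432013 (X = 2 + (-876 - 369)*347 = 2 - 1245*347 = 2 - 432015 = -432013)
(1886115 + X) + (526 + 457)*F(0) = (1886115 - 432013) + (526 + 457)*0 = 1454102 + 983*0 = 1454102 + 0 = 1454102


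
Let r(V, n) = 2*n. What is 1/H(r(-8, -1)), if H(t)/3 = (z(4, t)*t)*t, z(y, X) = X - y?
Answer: -1/72 ≈ -0.013889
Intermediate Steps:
H(t) = 3*t**2*(-4 + t) (H(t) = 3*(((t - 1*4)*t)*t) = 3*(((t - 4)*t)*t) = 3*(((-4 + t)*t)*t) = 3*((t*(-4 + t))*t) = 3*(t**2*(-4 + t)) = 3*t**2*(-4 + t))
1/H(r(-8, -1)) = 1/(3*(2*(-1))**2*(-4 + 2*(-1))) = 1/(3*(-2)**2*(-4 - 2)) = 1/(3*4*(-6)) = 1/(-72) = -1/72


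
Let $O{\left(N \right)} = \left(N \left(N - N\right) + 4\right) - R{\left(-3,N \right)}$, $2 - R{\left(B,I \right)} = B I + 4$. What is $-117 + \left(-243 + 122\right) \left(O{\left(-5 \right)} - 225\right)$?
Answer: $24567$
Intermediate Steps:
$R{\left(B,I \right)} = -2 - B I$ ($R{\left(B,I \right)} = 2 - \left(B I + 4\right) = 2 - \left(4 + B I\right) = -2 - B I$)
$O{\left(N \right)} = 6 - 3 N$ ($O{\left(N \right)} = \left(N \left(N - N\right) + 4\right) - \left(-2 - - 3 N\right) = \left(N 0 + 4\right) - \left(-2 + 3 N\right) = \left(0 + 4\right) - \left(-2 + 3 N\right) = 4 - \left(-2 + 3 N\right) = 6 - 3 N$)
$-117 + \left(-243 + 122\right) \left(O{\left(-5 \right)} - 225\right) = -117 + \left(-243 + 122\right) \left(\left(6 - -15\right) - 225\right) = -117 - 121 \left(\left(6 + 15\right) - 225\right) = -117 - 121 \left(21 - 225\right) = -117 - -24684 = -117 + 24684 = 24567$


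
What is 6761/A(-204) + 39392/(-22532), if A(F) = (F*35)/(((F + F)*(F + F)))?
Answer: -31077470488/197155 ≈ -1.5763e+5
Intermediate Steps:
A(F) = 35/(4*F) (A(F) = (35*F)/(((2*F)*(2*F))) = (35*F)/((4*F²)) = (35*F)*(1/(4*F²)) = 35/(4*F))
6761/A(-204) + 39392/(-22532) = 6761/(((35/4)/(-204))) + 39392/(-22532) = 6761/(((35/4)*(-1/204))) + 39392*(-1/22532) = 6761/(-35/816) - 9848/5633 = 6761*(-816/35) - 9848/5633 = -5516976/35 - 9848/5633 = -31077470488/197155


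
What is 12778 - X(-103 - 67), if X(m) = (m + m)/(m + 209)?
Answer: 498682/39 ≈ 12787.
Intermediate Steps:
X(m) = 2*m/(209 + m) (X(m) = (2*m)/(209 + m) = 2*m/(209 + m))
12778 - X(-103 - 67) = 12778 - 2*(-103 - 67)/(209 + (-103 - 67)) = 12778 - 2*(-170)/(209 - 170) = 12778 - 2*(-170)/39 = 12778 - 1*(-340/39) = 12778 + 340/39 = 498682/39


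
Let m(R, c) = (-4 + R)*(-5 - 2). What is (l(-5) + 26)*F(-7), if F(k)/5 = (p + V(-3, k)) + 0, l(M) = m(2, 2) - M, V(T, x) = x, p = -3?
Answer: -2250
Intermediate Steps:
m(R, c) = 28 - 7*R (m(R, c) = (-4 + R)*(-7) = 28 - 7*R)
l(M) = 14 - M (l(M) = (28 - 7*2) - M = (28 - 14) - M = 14 - M)
F(k) = -15 + 5*k (F(k) = 5*((-3 + k) + 0) = 5*(-3 + k) = -15 + 5*k)
(l(-5) + 26)*F(-7) = ((14 - 1*(-5)) + 26)*(-15 + 5*(-7)) = ((14 + 5) + 26)*(-15 - 35) = (19 + 26)*(-50) = 45*(-50) = -2250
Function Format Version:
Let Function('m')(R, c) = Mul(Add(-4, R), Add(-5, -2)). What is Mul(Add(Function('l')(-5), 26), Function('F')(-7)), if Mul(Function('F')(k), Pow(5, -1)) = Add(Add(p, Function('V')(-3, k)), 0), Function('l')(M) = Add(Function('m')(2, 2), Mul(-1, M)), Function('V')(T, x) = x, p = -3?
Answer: -2250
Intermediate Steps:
Function('m')(R, c) = Add(28, Mul(-7, R)) (Function('m')(R, c) = Mul(Add(-4, R), -7) = Add(28, Mul(-7, R)))
Function('l')(M) = Add(14, Mul(-1, M)) (Function('l')(M) = Add(Add(28, Mul(-7, 2)), Mul(-1, M)) = Add(Add(28, -14), Mul(-1, M)) = Add(14, Mul(-1, M)))
Function('F')(k) = Add(-15, Mul(5, k)) (Function('F')(k) = Mul(5, Add(Add(-3, k), 0)) = Mul(5, Add(-3, k)) = Add(-15, Mul(5, k)))
Mul(Add(Function('l')(-5), 26), Function('F')(-7)) = Mul(Add(Add(14, Mul(-1, -5)), 26), Add(-15, Mul(5, -7))) = Mul(Add(Add(14, 5), 26), Add(-15, -35)) = Mul(Add(19, 26), -50) = Mul(45, -50) = -2250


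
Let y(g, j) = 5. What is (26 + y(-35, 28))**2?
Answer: 961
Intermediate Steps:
(26 + y(-35, 28))**2 = (26 + 5)**2 = 31**2 = 961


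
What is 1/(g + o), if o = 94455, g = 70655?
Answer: 1/165110 ≈ 6.0566e-6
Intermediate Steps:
1/(g + o) = 1/(70655 + 94455) = 1/165110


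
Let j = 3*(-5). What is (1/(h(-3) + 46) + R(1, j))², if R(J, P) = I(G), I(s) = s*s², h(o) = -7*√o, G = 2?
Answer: 3*(13776*√3 + 42251*I)/(644*√3 + 1969*I) ≈ 64.326 + 0.08594*I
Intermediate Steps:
j = -15
I(s) = s³
R(J, P) = 8 (R(J, P) = 2³ = 8)
(1/(h(-3) + 46) + R(1, j))² = (1/(-7*I*√3 + 46) + 8)² = (1/(46 - 7*I*√3) + 8)² = (8 + 1/(46 - 7*I*√3))²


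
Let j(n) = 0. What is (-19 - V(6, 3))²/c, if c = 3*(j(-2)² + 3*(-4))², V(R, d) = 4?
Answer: 529/432 ≈ 1.2245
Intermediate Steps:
c = 432 (c = 3*(0² + 3*(-4))² = 3*(0 - 12)² = 3*(-12)² = 3*144 = 432)
(-19 - V(6, 3))²/c = (-19 - 1*4)²/432 = (-19 - 4)²*(1/432) = (-23)²*(1/432) = 529*(1/432) = 529/432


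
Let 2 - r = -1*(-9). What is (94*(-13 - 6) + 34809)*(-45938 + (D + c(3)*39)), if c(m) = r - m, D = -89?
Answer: -1532828591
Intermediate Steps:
r = -7 (r = 2 - (-1)*(-9) = 2 - 1*9 = 2 - 9 = -7)
c(m) = -7 - m
(94*(-13 - 6) + 34809)*(-45938 + (D + c(3)*39)) = (94*(-13 - 6) + 34809)*(-45938 + (-89 + (-7 - 1*3)*39)) = (94*(-19) + 34809)*(-45938 + (-89 + (-7 - 3)*39)) = (-1786 + 34809)*(-45938 + (-89 - 10*39)) = 33023*(-45938 + (-89 - 390)) = 33023*(-45938 - 479) = 33023*(-46417) = -1532828591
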